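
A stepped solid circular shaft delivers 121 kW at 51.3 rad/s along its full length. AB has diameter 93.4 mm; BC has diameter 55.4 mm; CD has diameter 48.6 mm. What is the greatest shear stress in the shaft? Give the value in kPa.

105000 kPa

ω = 51.3 rad/s, so T = P/ω = 121×10³ / 51.30 = 2359 N·m.
Under the same torque, τ_max = 16T/(πd³) is largest where d is smallest — segment CD (d = 48.6 mm).
τ_max = 16·2359/(π·(0.0486)³) = 1.046×10^8 Pa.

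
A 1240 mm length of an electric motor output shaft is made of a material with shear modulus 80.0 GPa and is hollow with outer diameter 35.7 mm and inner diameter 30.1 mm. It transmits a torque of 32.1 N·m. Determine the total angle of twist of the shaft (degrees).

0.361°

J = π(d_o⁴ − d_i⁴)/32 = π(0.0357⁴ − 0.0301⁴)/32 = 7.888×10^-8 m⁴.
θ = T·L/(G·J) = 32.10 × 1.24 / (80.0×10⁹ × 7.888×10^-8) = 6.308×10^-3 rad.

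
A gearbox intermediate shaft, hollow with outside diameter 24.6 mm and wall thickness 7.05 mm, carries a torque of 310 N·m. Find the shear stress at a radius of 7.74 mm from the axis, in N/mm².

J = π(d_o⁴ − d_i⁴)/32 = π(0.0246⁴ − 0.0105⁴)/32 = 3.476×10^-8 m⁴.
Shear stress varies linearly with radius: τ = T·r/J = 310.0 × 0.00774 / 3.476×10^-8 = 6.903×10^7 Pa.

69.0 N/mm²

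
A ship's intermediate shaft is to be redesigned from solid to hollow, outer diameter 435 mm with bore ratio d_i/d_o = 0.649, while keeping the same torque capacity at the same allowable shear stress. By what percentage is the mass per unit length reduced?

34.1 %

Equal τ_max and T ⇒ the solid shaft needs d_s³ = d_o³(1−k⁴), so d_s = 435·(1−0.649⁴)^(1/3) = 407.6 mm.
Area ratio A_h/A_s = d_o²(1−k²)/d_s² = (1−k²)/(1−k⁴)^(2/3) = 0.6593.
Mass saving = 1 − 0.6593 = 34.1 %.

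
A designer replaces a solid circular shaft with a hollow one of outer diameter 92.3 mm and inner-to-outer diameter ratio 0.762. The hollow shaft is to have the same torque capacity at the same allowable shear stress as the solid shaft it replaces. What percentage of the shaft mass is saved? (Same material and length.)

44.8 %

Equal τ_max and T ⇒ the solid shaft needs d_s³ = d_o³(1−k⁴), so d_s = 92.3·(1−0.762⁴)^(1/3) = 80.48 mm.
Area ratio A_h/A_s = d_o²(1−k²)/d_s² = (1−k²)/(1−k⁴)^(2/3) = 0.5516.
Mass saving = 1 − 0.5516 = 44.8 %.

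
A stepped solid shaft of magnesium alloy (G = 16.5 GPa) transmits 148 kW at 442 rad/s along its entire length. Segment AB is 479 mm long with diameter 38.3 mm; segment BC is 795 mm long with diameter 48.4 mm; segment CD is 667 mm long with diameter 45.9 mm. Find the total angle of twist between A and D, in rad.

ω = 442 rad/s, so T = P/ω = 148×10³ / 442.0 = 334.8 N·m.
J_AB = π(0.0383)⁴/32 = 2.11×10^-7 m⁴; J_BC = π(0.0484)⁴/32 = 5.39×10^-7 m⁴; J_CD = π(0.0459)⁴/32 = 4.36×10^-7 m⁴.
θ = (T/G)·Σ L_i/J_i = (334.8/16.5×10⁹)·(0.479/2.11×10^-7 + 0.795/5.39×10^-7 + 0.667/4.36×10^-7) = 0.1070 rad.

0.107 rad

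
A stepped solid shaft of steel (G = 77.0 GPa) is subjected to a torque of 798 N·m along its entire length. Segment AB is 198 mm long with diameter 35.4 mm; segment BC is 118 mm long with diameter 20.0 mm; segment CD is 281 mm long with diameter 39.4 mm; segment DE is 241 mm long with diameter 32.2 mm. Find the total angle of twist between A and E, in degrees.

J_AB = π(0.0354)⁴/32 = 1.54×10^-7 m⁴; J_BC = π(0.0200)⁴/32 = 1.57×10^-8 m⁴; J_CD = π(0.0394)⁴/32 = 2.37×10^-7 m⁴; J_DE = π(0.0322)⁴/32 = 1.06×10^-7 m⁴.
θ = (T/G)·Σ L_i/J_i = (798.0/77.0×10⁹)·(0.198/1.54×10^-7 + 0.118/1.57×10^-8 + 0.281/2.37×10^-7 + 0.241/1.06×10^-7) = 0.1271 rad.

7.28°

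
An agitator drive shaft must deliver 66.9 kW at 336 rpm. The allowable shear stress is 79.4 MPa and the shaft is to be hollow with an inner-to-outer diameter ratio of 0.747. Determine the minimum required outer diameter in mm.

56.2 mm

ω = 2π·336/60 = 35.19 rad/s, so T = P/ω = 66.9×10³ / 35.19 = 1901 N·m.
For a hollow shaft with d_i/d_o = 0.747: τ_max = 16T/(π d_o³ (1−k⁴)), so d_o = [16T/(π τ_allow (1−k⁴))]^(1/3) = [16·1901/(π·7.94×10^7·0.6886)]^(1/3) = 0.05616 m.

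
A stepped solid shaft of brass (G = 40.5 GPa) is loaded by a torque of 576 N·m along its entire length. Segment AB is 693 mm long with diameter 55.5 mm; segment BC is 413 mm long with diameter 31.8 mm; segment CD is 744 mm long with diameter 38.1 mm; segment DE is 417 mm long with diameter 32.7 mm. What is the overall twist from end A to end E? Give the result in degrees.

J_AB = π(0.0555)⁴/32 = 9.31×10^-7 m⁴; J_BC = π(0.0318)⁴/32 = 1.00×10^-7 m⁴; J_CD = π(0.0381)⁴/32 = 2.07×10^-7 m⁴; J_DE = π(0.0327)⁴/32 = 1.12×10^-7 m⁴.
θ = (T/G)·Σ L_i/J_i = (576.0/40.5×10⁹)·(0.693/9.31×10^-7 + 0.413/1.00×10^-7 + 0.744/2.07×10^-7 + 0.417/1.12×10^-7) = 0.1731 rad.

9.92°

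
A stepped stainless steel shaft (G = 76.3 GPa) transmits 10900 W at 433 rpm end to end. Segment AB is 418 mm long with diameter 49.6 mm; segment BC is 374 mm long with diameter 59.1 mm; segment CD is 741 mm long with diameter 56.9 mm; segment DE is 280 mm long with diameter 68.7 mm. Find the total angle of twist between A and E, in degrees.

ω = 2π·433/60 = 45.34 rad/s, so T = P/ω = 10900 / 45.34 = 240.4 N·m.
J_AB = π(0.0496)⁴/32 = 5.94×10^-7 m⁴; J_BC = π(0.0591)⁴/32 = 1.20×10^-6 m⁴; J_CD = π(0.0569)⁴/32 = 1.03×10^-6 m⁴; J_DE = π(0.0687)⁴/32 = 2.19×10^-6 m⁴.
θ = (T/G)·Σ L_i/J_i = (240.4/76.3×10⁹)·(0.418/5.94×10^-7 + 0.374/1.20×10^-6 + 0.741/1.03×10^-6 + 0.280/2.19×10^-6) = 5.872×10^-3 rad.

0.336°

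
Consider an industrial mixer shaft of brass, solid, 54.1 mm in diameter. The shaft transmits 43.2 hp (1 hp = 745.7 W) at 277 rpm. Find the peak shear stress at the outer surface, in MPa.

ω = 2π·277/60 = 29.01 rad/s, so T = P/ω = 43.2×745.7 / 29.01 = 1111 N·m.
J = πd⁴/32 = π(0.0541)⁴/32 = 8.410×10^-7 m⁴.
τ_max = T·r/J = 1111 × 0.0271 / 8.410×10^-7 = 3.572×10^7 Pa.

35.7 MPa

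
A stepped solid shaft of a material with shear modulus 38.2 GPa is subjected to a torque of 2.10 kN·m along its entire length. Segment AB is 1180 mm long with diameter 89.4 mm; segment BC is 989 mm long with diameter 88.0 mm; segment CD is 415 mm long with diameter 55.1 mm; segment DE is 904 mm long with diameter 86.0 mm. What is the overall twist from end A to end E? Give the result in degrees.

3.10°

J_AB = π(0.0894)⁴/32 = 6.27×10^-6 m⁴; J_BC = π(0.0880)⁴/32 = 5.89×10^-6 m⁴; J_CD = π(0.0551)⁴/32 = 9.05×10^-7 m⁴; J_DE = π(0.0860)⁴/32 = 5.37×10^-6 m⁴.
θ = (T/G)·Σ L_i/J_i = (2100/38.2×10⁹)·(1.18/6.27×10^-6 + 0.989/5.89×10^-6 + 0.415/9.05×10^-7 + 0.904/5.37×10^-6) = 0.05404 rad.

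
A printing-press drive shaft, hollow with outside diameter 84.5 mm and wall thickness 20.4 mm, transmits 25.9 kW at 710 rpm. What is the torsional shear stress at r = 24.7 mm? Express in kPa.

1850 kPa

ω = 2π·710/60 = 74.35 rad/s, so T = P/ω = 25.9×10³ / 74.35 = 348.3 N·m.
J = π(d_o⁴ − d_i⁴)/32 = π(0.0845⁴ − 0.0437⁴)/32 = 4.647×10^-6 m⁴.
Shear stress varies linearly with radius: τ = T·r/J = 348.3 × 0.0247 / 4.647×10^-6 = 1.851×10^6 Pa.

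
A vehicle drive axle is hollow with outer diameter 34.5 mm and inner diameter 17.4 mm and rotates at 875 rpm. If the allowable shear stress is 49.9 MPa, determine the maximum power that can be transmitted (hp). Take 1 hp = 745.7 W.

J = π(d_o⁴ − d_i⁴)/32 = π(0.0345⁴ − 0.0174⁴)/32 = 1.301×10^-7 m⁴.
T_max = τ_allow·J/r = 4.99×10^7 × 1.301×10^-7 / 0.0173 = 376.3 N·m.
ω = 2π·875/60 = 91.63 rad/s, so P_max = T_max·ω = 3.448×10^4 W.

46.2 hp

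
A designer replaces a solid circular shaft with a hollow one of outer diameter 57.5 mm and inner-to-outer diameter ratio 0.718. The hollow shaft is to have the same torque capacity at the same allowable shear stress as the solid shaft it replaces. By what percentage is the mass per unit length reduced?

Equal τ_max and T ⇒ the solid shaft needs d_s³ = d_o³(1−k⁴), so d_s = 57.5·(1−0.718⁴)^(1/3) = 51.87 mm.
Area ratio A_h/A_s = d_o²(1−k²)/d_s² = (1−k²)/(1−k⁴)^(2/3) = 0.5953.
Mass saving = 1 − 0.5953 = 40.5 %.

40.5 %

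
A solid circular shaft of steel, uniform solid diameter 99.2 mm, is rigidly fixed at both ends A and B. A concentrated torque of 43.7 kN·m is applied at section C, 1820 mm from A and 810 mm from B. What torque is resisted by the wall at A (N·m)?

With uniform GJ and both ends fixed, compatibility θ_AC = θ_CB gives T_A·a = T_B·b, together with T_A + T_B = T₀.
T_A = T₀·b/(a+b) = 43700·810/2630 = 13460 N·m; T_B = 30240 N·m.

13500 N·m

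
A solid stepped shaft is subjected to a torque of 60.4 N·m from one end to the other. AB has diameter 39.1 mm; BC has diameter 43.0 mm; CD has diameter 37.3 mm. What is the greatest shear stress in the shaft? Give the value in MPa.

Under the same torque, τ_max = 16T/(πd³) is largest where d is smallest — segment CD (d = 37.3 mm).
τ_max = 16·60.40/(π·(0.0373)³) = 5.928×10^6 Pa.

5.93 MPa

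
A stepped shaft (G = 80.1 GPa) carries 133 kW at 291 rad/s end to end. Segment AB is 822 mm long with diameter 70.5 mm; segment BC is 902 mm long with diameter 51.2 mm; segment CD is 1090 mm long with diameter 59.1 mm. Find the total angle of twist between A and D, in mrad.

ω = 291 rad/s, so T = P/ω = 133×10³ / 291.0 = 457.0 N·m.
J_AB = π(0.0705)⁴/32 = 2.43×10^-6 m⁴; J_BC = π(0.0512)⁴/32 = 6.75×10^-7 m⁴; J_CD = π(0.0591)⁴/32 = 1.20×10^-6 m⁴.
θ = (T/G)·Σ L_i/J_i = (457.0/80.1×10⁹)·(0.822/2.43×10^-6 + 0.902/6.75×10^-7 + 1.09/1.20×10^-6) = 0.01476 rad.

14.8 mrad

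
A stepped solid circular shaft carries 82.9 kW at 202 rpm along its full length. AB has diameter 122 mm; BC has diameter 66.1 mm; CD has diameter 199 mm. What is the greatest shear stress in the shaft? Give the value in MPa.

69.1 MPa

ω = 2π·202/60 = 21.15 rad/s, so T = P/ω = 82.9×10³ / 21.15 = 3919 N·m.
Under the same torque, τ_max = 16T/(πd³) is largest where d is smallest — segment BC (d = 66.1 mm).
τ_max = 16·3919/(π·(0.0661)³) = 6.911×10^7 Pa.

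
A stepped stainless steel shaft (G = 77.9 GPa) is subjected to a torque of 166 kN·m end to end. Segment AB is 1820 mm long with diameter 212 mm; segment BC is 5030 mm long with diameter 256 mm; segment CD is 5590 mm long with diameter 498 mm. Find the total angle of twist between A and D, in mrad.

J_AB = π(0.212)⁴/32 = 1.98×10^-4 m⁴; J_BC = π(0.256)⁴/32 = 4.22×10^-4 m⁴; J_CD = π(0.498)⁴/32 = 6.04×10^-3 m⁴.
θ = (T/G)·Σ L_i/J_i = (166000/77.9×10⁹)·(1.82/1.98×10^-4 + 5.03/4.22×10^-4 + 5.59/6.04×10^-3) = 0.04695 rad.

46.9 mrad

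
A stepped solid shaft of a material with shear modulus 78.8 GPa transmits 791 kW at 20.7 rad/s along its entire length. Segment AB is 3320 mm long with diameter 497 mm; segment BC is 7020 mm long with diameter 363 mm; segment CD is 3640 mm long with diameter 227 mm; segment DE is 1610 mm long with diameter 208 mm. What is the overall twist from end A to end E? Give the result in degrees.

0.761°

ω = 20.7 rad/s, so T = P/ω = 791×10³ / 20.70 = 38210 N·m.
J_AB = π(0.497)⁴/32 = 5.99×10^-3 m⁴; J_BC = π(0.363)⁴/32 = 1.70×10^-3 m⁴; J_CD = π(0.227)⁴/32 = 2.61×10^-4 m⁴; J_DE = π(0.208)⁴/32 = 1.84×10^-4 m⁴.
θ = (T/G)·Σ L_i/J_i = (38210/78.8×10⁹)·(3.32/5.99×10^-3 + 7.02/1.70×10^-3 + 3.64/2.61×10^-4 + 1.61/1.84×10^-4) = 0.01329 rad.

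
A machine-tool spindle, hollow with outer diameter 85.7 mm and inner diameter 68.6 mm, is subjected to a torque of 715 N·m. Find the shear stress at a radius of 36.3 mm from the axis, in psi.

J = π(d_o⁴ − d_i⁴)/32 = π(0.0857⁴ − 0.0686⁴)/32 = 3.122×10^-6 m⁴.
Shear stress varies linearly with radius: τ = T·r/J = 715.0 × 0.0363 / 3.122×10^-6 = 8.315×10^6 Pa.

1210 psi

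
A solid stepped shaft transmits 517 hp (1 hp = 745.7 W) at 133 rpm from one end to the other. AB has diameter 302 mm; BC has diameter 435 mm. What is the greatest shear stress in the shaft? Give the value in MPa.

ω = 2π·133/60 = 13.93 rad/s, so T = P/ω = 517×745.7 / 13.93 = 27680 N·m.
Under the same torque, τ_max = 16T/(πd³) is largest where d is smallest — segment AB (d = 302 mm).
τ_max = 16·27680/(π·(0.302)³) = 5.118×10^6 Pa.

5.12 MPa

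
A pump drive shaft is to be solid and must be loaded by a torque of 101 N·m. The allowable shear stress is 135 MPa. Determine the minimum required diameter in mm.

For a solid shaft τ_max = 16T/(πd³), so d = (16T/(π τ_allow))^(1/3) = (16·101.0/(π·1.35×10^8))^(1/3) = 0.01562 m.

15.6 mm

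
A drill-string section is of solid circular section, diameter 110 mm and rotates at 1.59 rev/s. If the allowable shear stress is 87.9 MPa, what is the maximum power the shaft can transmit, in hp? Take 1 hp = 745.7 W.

J = πd⁴/32 = π(0.110)⁴/32 = 1.437×10^-5 m⁴.
T_max = τ_allow·J/r = 8.79×10^7 × 1.437×10^-5 / 0.0550 = 22970 N·m.
ω = 2π·1.59 = 9.990 rad/s, so P_max = T_max·ω = 2.295×10^5 W.

308 hp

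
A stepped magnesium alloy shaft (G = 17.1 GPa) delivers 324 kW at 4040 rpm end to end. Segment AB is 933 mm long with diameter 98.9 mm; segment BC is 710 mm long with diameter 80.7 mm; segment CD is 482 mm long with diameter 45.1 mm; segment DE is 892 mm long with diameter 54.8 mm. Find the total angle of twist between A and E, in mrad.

110 mrad

ω = 2π·4040/60 = 423.1 rad/s, so T = P/ω = 324×10³ / 423.1 = 765.8 N·m.
J_AB = π(0.0989)⁴/32 = 9.39×10^-6 m⁴; J_BC = π(0.0807)⁴/32 = 4.16×10^-6 m⁴; J_CD = π(0.0451)⁴/32 = 4.06×10^-7 m⁴; J_DE = π(0.0548)⁴/32 = 8.85×10^-7 m⁴.
θ = (T/G)·Σ L_i/J_i = (765.8/17.1×10⁹)·(0.933/9.39×10^-6 + 0.710/4.16×10^-6 + 0.482/4.06×10^-7 + 0.892/8.85×10^-7) = 0.1104 rad.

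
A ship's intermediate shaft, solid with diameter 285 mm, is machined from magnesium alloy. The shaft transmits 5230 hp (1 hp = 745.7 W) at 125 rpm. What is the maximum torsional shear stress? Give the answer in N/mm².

ω = 2π·125/60 = 13.09 rad/s, so T = P/ω = 5230×745.7 / 13.09 = 297900 N·m.
J = πd⁴/32 = π(0.285)⁴/32 = 6.477×10^-4 m⁴.
τ_max = T·r/J = 297900 × 0.142 / 6.477×10^-4 = 6.555×10^7 Pa.

65.5 N/mm²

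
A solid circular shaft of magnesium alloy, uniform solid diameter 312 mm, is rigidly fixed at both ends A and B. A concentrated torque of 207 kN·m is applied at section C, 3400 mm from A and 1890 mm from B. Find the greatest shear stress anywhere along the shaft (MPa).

With uniform GJ and both ends fixed, compatibility θ_AC = θ_CB gives T_A·a = T_B·b, together with T_A + T_B = T₀.
T_A = T₀·b/(a+b) = 207000·1890/5290 = 73960 N·m; T_B = 133000 N·m.
τ in each portion: τ_AC = 1.24×10^7 Pa, τ_CB = 2.23×10^7 Pa; maximum is in CB.
τ_max = T_CB·r/J = 133000·0.156/9.30×10^-4 = 2.231×10^7 Pa.

22.3 MPa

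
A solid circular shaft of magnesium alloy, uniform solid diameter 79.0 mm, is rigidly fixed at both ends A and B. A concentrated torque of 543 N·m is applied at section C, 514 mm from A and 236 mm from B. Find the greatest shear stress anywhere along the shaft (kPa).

3840 kPa

With uniform GJ and both ends fixed, compatibility θ_AC = θ_CB gives T_A·a = T_B·b, together with T_A + T_B = T₀.
T_A = T₀·b/(a+b) = 543.0·236/750.0 = 170.9 N·m; T_B = 372.1 N·m.
τ in each portion: τ_AC = 1.76×10^6 Pa, τ_CB = 3.84×10^6 Pa; maximum is in CB.
τ_max = T_CB·r/J = 372.1·0.0395/3.82×10^-6 = 3.844×10^6 Pa.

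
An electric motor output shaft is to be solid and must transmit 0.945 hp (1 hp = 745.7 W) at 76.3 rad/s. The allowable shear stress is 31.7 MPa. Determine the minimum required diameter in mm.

11.4 mm

ω = 76.3 rad/s, so T = P/ω = 0.945×745.7 / 76.30 = 9.236 N·m.
For a solid shaft τ_max = 16T/(πd³), so d = (16T/(π τ_allow))^(1/3) = (16·9.236/(π·3.17×10^7))^(1/3) = 0.01141 m.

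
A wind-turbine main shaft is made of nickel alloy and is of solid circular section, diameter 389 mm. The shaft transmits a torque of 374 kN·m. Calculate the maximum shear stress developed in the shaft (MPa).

32.4 MPa

J = πd⁴/32 = π(0.389)⁴/32 = 2.248×10^-3 m⁴.
τ_max = T·r/J = 374000 × 0.195 / 2.248×10^-3 = 3.236×10^7 Pa.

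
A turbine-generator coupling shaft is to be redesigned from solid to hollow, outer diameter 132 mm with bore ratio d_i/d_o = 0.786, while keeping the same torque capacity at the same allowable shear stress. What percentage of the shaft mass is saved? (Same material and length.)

Equal τ_max and T ⇒ the solid shaft needs d_s³ = d_o³(1−k⁴), so d_s = 132·(1−0.786⁴)^(1/3) = 112.5 mm.
Area ratio A_h/A_s = d_o²(1−k²)/d_s² = (1−k²)/(1−k⁴)^(2/3) = 0.5266.
Mass saving = 1 − 0.5266 = 47.3 %.

47.3 %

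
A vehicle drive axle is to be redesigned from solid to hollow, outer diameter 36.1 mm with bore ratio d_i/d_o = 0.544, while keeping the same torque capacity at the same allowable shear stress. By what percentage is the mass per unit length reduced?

25.2 %

Equal τ_max and T ⇒ the solid shaft needs d_s³ = d_o³(1−k⁴), so d_s = 36.1·(1−0.544⁴)^(1/3) = 35.01 mm.
Area ratio A_h/A_s = d_o²(1−k²)/d_s² = (1−k²)/(1−k⁴)^(2/3) = 0.7484.
Mass saving = 1 − 0.7484 = 25.2 %.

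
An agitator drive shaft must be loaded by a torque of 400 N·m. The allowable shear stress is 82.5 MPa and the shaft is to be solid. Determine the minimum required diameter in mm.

29.1 mm

For a solid shaft τ_max = 16T/(πd³), so d = (16T/(π τ_allow))^(1/3) = (16·400.0/(π·8.25×10^7))^(1/3) = 0.02912 m.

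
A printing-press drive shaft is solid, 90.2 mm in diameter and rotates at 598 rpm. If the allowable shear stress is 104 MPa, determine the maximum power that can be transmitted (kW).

938 kW

J = πd⁴/32 = π(0.0902)⁴/32 = 6.499×10^-6 m⁴.
T_max = τ_allow·J/r = 1.04×10^8 × 6.499×10^-6 / 0.0451 = 14990 N·m.
ω = 2π·598/60 = 62.62 rad/s, so P_max = T_max·ω = 9.385×10^5 W.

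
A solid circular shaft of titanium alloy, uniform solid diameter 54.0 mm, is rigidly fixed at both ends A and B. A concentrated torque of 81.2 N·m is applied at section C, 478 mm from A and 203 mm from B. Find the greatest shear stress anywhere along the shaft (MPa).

With uniform GJ and both ends fixed, compatibility θ_AC = θ_CB gives T_A·a = T_B·b, together with T_A + T_B = T₀.
T_A = T₀·b/(a+b) = 81.20·203/681.0 = 24.20 N·m; T_B = 57.00 N·m.
τ in each portion: τ_AC = 7.83×10^5 Pa, τ_CB = 1.84×10^6 Pa; maximum is in CB.
τ_max = T_CB·r/J = 57.00·0.0270/8.35×10^-7 = 1.843×10^6 Pa.

1.84 MPa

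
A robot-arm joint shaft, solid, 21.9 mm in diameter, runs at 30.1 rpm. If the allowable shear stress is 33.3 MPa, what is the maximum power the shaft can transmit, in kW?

0.216 kW

J = πd⁴/32 = π(0.0219)⁴/32 = 2.258×10^-8 m⁴.
T_max = τ_allow·J/r = 3.33×10^7 × 2.258×10^-8 / 0.0109 = 68.68 N·m.
ω = 2π·30.1/60 = 3.152 rad/s, so P_max = T_max·ω = 216.5 W.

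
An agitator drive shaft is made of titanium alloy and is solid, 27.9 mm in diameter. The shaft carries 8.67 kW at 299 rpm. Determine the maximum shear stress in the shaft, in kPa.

ω = 2π·299/60 = 31.31 rad/s, so T = P/ω = 8.67×10³ / 31.31 = 276.9 N·m.
J = πd⁴/32 = π(0.0279)⁴/32 = 5.949×10^-8 m⁴.
τ_max = T·r/J = 276.9 × 0.0139 / 5.949×10^-8 = 6.493×10^7 Pa.

64900 kPa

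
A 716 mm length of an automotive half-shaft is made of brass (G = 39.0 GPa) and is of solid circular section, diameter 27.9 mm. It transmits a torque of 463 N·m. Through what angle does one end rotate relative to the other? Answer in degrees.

J = πd⁴/32 = π(0.0279)⁴/32 = 5.949×10^-8 m⁴.
θ = T·L/(G·J) = 463.0 × 0.716 / (39.0×10⁹ × 5.949×10^-8) = 0.1429 rad.

8.19°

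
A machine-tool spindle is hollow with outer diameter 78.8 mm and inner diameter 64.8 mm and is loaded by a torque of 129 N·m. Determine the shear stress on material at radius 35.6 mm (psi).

J = π(d_o⁴ − d_i⁴)/32 = π(0.0788⁴ − 0.0648⁴)/32 = 2.054×10^-6 m⁴.
Shear stress varies linearly with radius: τ = T·r/J = 129.0 × 0.0356 / 2.054×10^-6 = 2.235×10^6 Pa.

324 psi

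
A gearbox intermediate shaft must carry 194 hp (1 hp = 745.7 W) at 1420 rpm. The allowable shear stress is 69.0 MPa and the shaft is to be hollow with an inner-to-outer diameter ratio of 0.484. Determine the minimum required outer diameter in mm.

42.4 mm

ω = 2π·1420/60 = 148.7 rad/s, so T = P/ω = 194×745.7 / 148.7 = 972.9 N·m.
For a hollow shaft with d_i/d_o = 0.484: τ_max = 16T/(π d_o³ (1−k⁴)), so d_o = [16T/(π τ_allow (1−k⁴))]^(1/3) = [16·972.9/(π·6.90×10^7·0.9451)]^(1/3) = 0.04235 m.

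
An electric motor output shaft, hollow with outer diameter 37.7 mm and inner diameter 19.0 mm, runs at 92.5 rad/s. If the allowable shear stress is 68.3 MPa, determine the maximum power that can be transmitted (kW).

J = π(d_o⁴ − d_i⁴)/32 = π(0.0377⁴ − 0.0190⁴)/32 = 1.855×10^-7 m⁴.
T_max = τ_allow·J/r = 6.83×10^7 × 1.855×10^-7 / 0.0189 = 672.2 N·m.
ω = 92.5 rad/s, so P_max = T_max·ω = 6.218×10^4 W.

62.2 kW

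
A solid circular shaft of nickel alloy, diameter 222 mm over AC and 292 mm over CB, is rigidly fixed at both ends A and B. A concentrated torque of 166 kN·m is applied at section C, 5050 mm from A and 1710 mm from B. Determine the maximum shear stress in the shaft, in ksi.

Compatibility: T_A·a/J_AC = T_B·b/J_CB with T_A + T_B = T₀.
J_AC = 2.38×10^-4 m⁴, J_CB = 7.14×10^-4 m⁴, so T_A = T₀·(J_AC/a)/((J_AC/a)+(J_CB/b)) = 16870 N·m, T_B = 149100 N·m.
τ in each portion: τ_AC = 7.85×10^6 Pa, τ_CB = 3.05×10^7 Pa; maximum is in CB.
τ_max = T_CB·r/J = 149100·0.146/7.14×10^-4 = 3.051×10^7 Pa.

4.42 ksi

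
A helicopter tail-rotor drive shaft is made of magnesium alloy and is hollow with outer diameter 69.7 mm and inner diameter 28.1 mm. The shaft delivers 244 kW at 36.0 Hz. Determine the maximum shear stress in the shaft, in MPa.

ω = 2π·36.0 = 226.2 rad/s, so T = P/ω = 244×10³ / 226.2 = 1079 N·m.
J = π(d_o⁴ − d_i⁴)/32 = π(0.0697⁴ − 0.0281⁴)/32 = 2.256×10^-6 m⁴.
τ_max = T·r/J = 1079 × 0.0348 / 2.256×10^-6 = 1.667×10^7 Pa.

16.7 MPa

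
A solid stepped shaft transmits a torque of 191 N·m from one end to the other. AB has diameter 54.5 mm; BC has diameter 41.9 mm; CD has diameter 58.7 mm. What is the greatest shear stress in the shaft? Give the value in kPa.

Under the same torque, τ_max = 16T/(πd³) is largest where d is smallest — segment BC (d = 41.9 mm).
τ_max = 16·191.0/(π·(0.0419)³) = 1.322×10^7 Pa.

13200 kPa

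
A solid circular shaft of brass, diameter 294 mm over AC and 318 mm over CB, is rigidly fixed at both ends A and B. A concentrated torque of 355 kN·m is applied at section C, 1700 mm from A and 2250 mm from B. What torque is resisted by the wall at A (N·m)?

Compatibility: T_A·a/J_AC = T_B·b/J_CB with T_A + T_B = T₀.
J_AC = 7.33×10^-4 m⁴, J_CB = 1.00×10^-3 m⁴, so T_A = T₀·(J_AC/a)/((J_AC/a)+(J_CB/b)) = 174500 N·m, T_B = 180500 N·m.

175000 N·m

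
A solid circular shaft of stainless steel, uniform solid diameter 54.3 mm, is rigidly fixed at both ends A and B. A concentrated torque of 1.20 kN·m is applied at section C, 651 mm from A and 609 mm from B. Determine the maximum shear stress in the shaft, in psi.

With uniform GJ and both ends fixed, compatibility θ_AC = θ_CB gives T_A·a = T_B·b, together with T_A + T_B = T₀.
T_A = T₀·b/(a+b) = 1200·609/1260 = 580.0 N·m; T_B = 620.0 N·m.
τ in each portion: τ_AC = 1.85×10^7 Pa, τ_CB = 1.97×10^7 Pa; maximum is in CB.
τ_max = T_CB·r/J = 620.0·0.0271/8.53×10^-7 = 1.972×10^7 Pa.

2860 psi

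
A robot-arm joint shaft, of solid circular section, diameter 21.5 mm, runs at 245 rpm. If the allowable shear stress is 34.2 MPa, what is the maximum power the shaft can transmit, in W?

1710 W

J = πd⁴/32 = π(0.0215)⁴/32 = 2.098×10^-8 m⁴.
T_max = τ_allow·J/r = 3.42×10^7 × 2.098×10^-8 / 0.0107 = 66.74 N·m.
ω = 2π·245/60 = 25.66 rad/s, so P_max = T_max·ω = 1712 W.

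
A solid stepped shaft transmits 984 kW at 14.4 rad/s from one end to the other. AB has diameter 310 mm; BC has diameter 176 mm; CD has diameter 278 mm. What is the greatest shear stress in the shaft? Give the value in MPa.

63.8 MPa

ω = 14.4 rad/s, so T = P/ω = 984×10³ / 14.40 = 68330 N·m.
Under the same torque, τ_max = 16T/(πd³) is largest where d is smallest — segment BC (d = 176 mm).
τ_max = 16·68330/(π·(0.176)³) = 6.384×10^7 Pa.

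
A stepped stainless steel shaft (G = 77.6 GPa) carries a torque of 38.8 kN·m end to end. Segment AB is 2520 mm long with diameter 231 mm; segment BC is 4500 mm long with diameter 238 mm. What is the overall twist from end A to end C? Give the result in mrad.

J_AB = π(0.231)⁴/32 = 2.80×10^-4 m⁴; J_BC = π(0.238)⁴/32 = 3.15×10^-4 m⁴.
θ = (T/G)·Σ L_i/J_i = (38800/77.6×10⁹)·(2.52/2.80×10^-4 + 4.50/3.15×10^-4) = 0.01165 rad.

11.7 mrad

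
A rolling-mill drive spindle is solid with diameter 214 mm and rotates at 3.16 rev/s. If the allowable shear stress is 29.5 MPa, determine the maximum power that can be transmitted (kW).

J = πd⁴/32 = π(0.214)⁴/32 = 2.059×10^-4 m⁴.
T_max = τ_allow·J/r = 2.95×10^7 × 2.059×10^-4 / 0.107 = 56770 N·m.
ω = 2π·3.16 = 19.85 rad/s, so P_max = T_max·ω = 1.127×10^6 W.

1130 kW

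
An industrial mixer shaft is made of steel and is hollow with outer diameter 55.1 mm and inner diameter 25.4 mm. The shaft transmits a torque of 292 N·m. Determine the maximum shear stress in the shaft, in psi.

J = π(d_o⁴ − d_i⁴)/32 = π(0.0551⁴ − 0.0254⁴)/32 = 8.640×10^-7 m⁴.
τ_max = T·r/J = 292.0 × 0.0276 / 8.640×10^-7 = 9.310×10^6 Pa.

1350 psi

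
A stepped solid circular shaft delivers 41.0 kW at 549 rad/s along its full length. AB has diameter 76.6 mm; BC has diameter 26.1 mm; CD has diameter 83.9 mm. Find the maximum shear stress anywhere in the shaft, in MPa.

21.4 MPa

ω = 549 rad/s, so T = P/ω = 41.0×10³ / 549.0 = 74.68 N·m.
Under the same torque, τ_max = 16T/(πd³) is largest where d is smallest — segment BC (d = 26.1 mm).
τ_max = 16·74.68/(π·(0.0261)³) = 2.139×10^7 Pa.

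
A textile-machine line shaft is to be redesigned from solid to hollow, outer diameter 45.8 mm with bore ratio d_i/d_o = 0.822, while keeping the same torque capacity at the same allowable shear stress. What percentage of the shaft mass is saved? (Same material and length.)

51.3 %

Equal τ_max and T ⇒ the solid shaft needs d_s³ = d_o³(1−k⁴), so d_s = 45.8·(1−0.822⁴)^(1/3) = 37.38 mm.
Area ratio A_h/A_s = d_o²(1−k²)/d_s² = (1−k²)/(1−k⁴)^(2/3) = 0.4870.
Mass saving = 1 − 0.4870 = 51.3 %.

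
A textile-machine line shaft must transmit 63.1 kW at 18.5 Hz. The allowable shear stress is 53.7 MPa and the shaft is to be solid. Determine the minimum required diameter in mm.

37.2 mm

ω = 2π·18.5 = 116.2 rad/s, so T = P/ω = 63.1×10³ / 116.2 = 542.8 N·m.
For a solid shaft τ_max = 16T/(πd³), so d = (16T/(π τ_allow))^(1/3) = (16·542.8/(π·5.37×10^7))^(1/3) = 0.03720 m.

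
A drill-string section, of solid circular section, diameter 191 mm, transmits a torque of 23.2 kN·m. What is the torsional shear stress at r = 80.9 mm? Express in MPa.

14.4 MPa

J = πd⁴/32 = π(0.191)⁴/32 = 1.307×10^-4 m⁴.
Shear stress varies linearly with radius: τ = T·r/J = 23200 × 0.0809 / 1.307×10^-4 = 1.436×10^7 Pa.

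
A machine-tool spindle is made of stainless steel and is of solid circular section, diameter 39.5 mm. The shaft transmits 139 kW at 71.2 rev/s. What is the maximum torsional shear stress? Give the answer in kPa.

25700 kPa

ω = 2π·71.2 = 447.4 rad/s, so T = P/ω = 139×10³ / 447.4 = 310.7 N·m.
J = πd⁴/32 = π(0.0395)⁴/32 = 2.390×10^-7 m⁴.
τ_max = T·r/J = 310.7 × 0.0198 / 2.390×10^-7 = 2.568×10^7 Pa.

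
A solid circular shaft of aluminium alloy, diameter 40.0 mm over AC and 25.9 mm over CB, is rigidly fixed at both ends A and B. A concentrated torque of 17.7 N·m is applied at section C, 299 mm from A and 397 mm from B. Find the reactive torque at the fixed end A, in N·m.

15.6 N·m

Compatibility: T_A·a/J_AC = T_B·b/J_CB with T_A + T_B = T₀.
J_AC = 2.51×10^-7 m⁴, J_CB = 4.42×10^-8 m⁴, so T_A = T₀·(J_AC/a)/((J_AC/a)+(J_CB/b)) = 15.63 N·m, T_B = 2.069 N·m.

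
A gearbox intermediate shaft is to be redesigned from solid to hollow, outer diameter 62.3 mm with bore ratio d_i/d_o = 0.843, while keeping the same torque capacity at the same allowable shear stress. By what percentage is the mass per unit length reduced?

Equal τ_max and T ⇒ the solid shaft needs d_s³ = d_o³(1−k⁴), so d_s = 62.3·(1−0.843⁴)^(1/3) = 49.28 mm.
Area ratio A_h/A_s = d_o²(1−k²)/d_s² = (1−k²)/(1−k⁴)^(2/3) = 0.4624.
Mass saving = 1 − 0.4624 = 53.8 %.

53.8 %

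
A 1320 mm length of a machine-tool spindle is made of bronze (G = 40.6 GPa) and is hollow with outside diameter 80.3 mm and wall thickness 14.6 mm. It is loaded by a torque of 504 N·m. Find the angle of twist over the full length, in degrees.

0.275°

J = π(d_o⁴ − d_i⁴)/32 = π(0.0803⁴ − 0.0511⁴)/32 = 3.413×10^-6 m⁴.
θ = T·L/(G·J) = 504.0 × 1.32 / (40.6×10⁹ × 3.413×10^-6) = 4.802×10^-3 rad.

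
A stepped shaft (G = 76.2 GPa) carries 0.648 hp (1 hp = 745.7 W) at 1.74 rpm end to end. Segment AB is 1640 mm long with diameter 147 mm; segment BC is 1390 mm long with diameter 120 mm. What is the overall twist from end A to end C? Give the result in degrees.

0.207°

ω = 2π·1.74/60 = 0.1822 rad/s, so T = P/ω = 0.648×745.7 / 0.1822 = 2652 N·m.
J_AB = π(0.147)⁴/32 = 4.58×10^-5 m⁴; J_BC = π(0.120)⁴/32 = 2.04×10^-5 m⁴.
θ = (T/G)·Σ L_i/J_i = (2652/76.2×10⁹)·(1.64/4.58×10^-5 + 1.39/2.04×10^-5) = 3.621×10^-3 rad.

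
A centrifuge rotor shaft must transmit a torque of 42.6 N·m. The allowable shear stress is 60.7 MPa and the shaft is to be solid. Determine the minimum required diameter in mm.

15.3 mm

For a solid shaft τ_max = 16T/(πd³), so d = (16T/(π τ_allow))^(1/3) = (16·42.60/(π·6.07×10^7))^(1/3) = 0.01529 m.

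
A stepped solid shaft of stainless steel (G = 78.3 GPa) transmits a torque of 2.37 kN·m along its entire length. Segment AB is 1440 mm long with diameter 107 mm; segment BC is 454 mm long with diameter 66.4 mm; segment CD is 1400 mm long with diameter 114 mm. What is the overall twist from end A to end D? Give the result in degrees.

J_AB = π(0.107)⁴/32 = 1.29×10^-5 m⁴; J_BC = π(0.0664)⁴/32 = 1.91×10^-6 m⁴; J_CD = π(0.114)⁴/32 = 1.66×10^-5 m⁴.
θ = (T/G)·Σ L_i/J_i = (2370/78.3×10⁹)·(1.44/1.29×10^-5 + 0.454/1.91×10^-6 + 1.40/1.66×10^-5) = 0.01314 rad.

0.753°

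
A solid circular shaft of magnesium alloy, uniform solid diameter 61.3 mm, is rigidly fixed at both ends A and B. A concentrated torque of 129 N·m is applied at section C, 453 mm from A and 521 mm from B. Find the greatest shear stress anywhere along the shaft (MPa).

1.53 MPa

With uniform GJ and both ends fixed, compatibility θ_AC = θ_CB gives T_A·a = T_B·b, together with T_A + T_B = T₀.
T_A = T₀·b/(a+b) = 129.0·521/974.0 = 69.00 N·m; T_B = 60.00 N·m.
τ in each portion: τ_AC = 1.53×10^6 Pa, τ_CB = 1.33×10^6 Pa; maximum is in AC.
τ_max = T_AC·r/J = 69.00·0.0307/1.39×10^-6 = 1.526×10^6 Pa.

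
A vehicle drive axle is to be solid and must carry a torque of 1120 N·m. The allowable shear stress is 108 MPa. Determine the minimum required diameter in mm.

For a solid shaft τ_max = 16T/(πd³), so d = (16T/(π τ_allow))^(1/3) = (16·1120/(π·1.08×10^8))^(1/3) = 0.03752 m.

37.5 mm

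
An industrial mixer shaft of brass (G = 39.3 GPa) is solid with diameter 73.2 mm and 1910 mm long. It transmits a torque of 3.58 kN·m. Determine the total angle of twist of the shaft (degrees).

J = πd⁴/32 = π(0.0732)⁴/32 = 2.819×10^-6 m⁴.
θ = T·L/(G·J) = 3580 × 1.91 / (39.3×10⁹ × 2.819×10^-6) = 0.06173 rad.

3.54°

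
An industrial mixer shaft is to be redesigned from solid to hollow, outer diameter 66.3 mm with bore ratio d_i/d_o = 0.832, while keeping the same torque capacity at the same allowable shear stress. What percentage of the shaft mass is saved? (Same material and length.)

Equal τ_max and T ⇒ the solid shaft needs d_s³ = d_o³(1−k⁴), so d_s = 66.3·(1−0.832⁴)^(1/3) = 53.34 mm.
Area ratio A_h/A_s = d_o²(1−k²)/d_s² = (1−k²)/(1−k⁴)^(2/3) = 0.4755.
Mass saving = 1 − 0.4755 = 52.5 %.

52.5 %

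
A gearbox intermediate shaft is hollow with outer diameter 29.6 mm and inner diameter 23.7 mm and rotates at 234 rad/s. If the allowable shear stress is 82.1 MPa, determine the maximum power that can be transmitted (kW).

57.6 kW

J = π(d_o⁴ − d_i⁴)/32 = π(0.0296⁴ − 0.0237⁴)/32 = 4.439×10^-8 m⁴.
T_max = τ_allow·J/r = 8.21×10^7 × 4.439×10^-8 / 0.0148 = 246.2 N·m.
ω = 234 rad/s, so P_max = T_max·ω = 5.762×10^4 W.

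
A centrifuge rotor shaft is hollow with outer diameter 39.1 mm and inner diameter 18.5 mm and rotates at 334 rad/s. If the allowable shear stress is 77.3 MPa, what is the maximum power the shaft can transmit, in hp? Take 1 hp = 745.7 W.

386 hp

J = π(d_o⁴ − d_i⁴)/32 = π(0.0391⁴ − 0.0185⁴)/32 = 2.180×10^-7 m⁴.
T_max = τ_allow·J/r = 7.73×10^7 × 2.180×10^-7 / 0.0196 = 861.8 N·m.
ω = 334 rad/s, so P_max = T_max·ω = 2.878×10^5 W.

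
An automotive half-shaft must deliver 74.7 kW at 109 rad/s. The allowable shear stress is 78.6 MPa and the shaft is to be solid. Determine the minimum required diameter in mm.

ω = 109 rad/s, so T = P/ω = 74.7×10³ / 109.0 = 685.3 N·m.
For a solid shaft τ_max = 16T/(πd³), so d = (16T/(π τ_allow))^(1/3) = (16·685.3/(π·7.86×10^7))^(1/3) = 0.03541 m.

35.4 mm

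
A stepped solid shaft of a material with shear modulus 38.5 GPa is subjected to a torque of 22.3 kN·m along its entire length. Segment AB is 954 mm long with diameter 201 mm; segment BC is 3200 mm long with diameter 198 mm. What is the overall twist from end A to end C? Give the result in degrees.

J_AB = π(0.201)⁴/32 = 1.60×10^-4 m⁴; J_BC = π(0.198)⁴/32 = 1.51×10^-4 m⁴.
θ = (T/G)·Σ L_i/J_i = (22300/38.5×10⁹)·(0.954/1.60×10^-4 + 3.20/1.51×10^-4) = 0.01573 rad.

0.901°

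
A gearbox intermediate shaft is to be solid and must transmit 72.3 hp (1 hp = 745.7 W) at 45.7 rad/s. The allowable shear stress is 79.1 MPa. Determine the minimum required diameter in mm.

42.4 mm

ω = 45.7 rad/s, so T = P/ω = 72.3×745.7 / 45.70 = 1180 N·m.
For a solid shaft τ_max = 16T/(πd³), so d = (16T/(π τ_allow))^(1/3) = (16·1180/(π·7.91×10^7))^(1/3) = 0.04235 m.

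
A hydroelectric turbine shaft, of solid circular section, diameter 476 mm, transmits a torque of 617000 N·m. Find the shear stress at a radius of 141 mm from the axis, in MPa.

J = πd⁴/32 = π(0.476)⁴/32 = 5.040×10^-3 m⁴.
Shear stress varies linearly with radius: τ = T·r/J = 617000 × 0.141 / 5.040×10^-3 = 1.726×10^7 Pa.

17.3 MPa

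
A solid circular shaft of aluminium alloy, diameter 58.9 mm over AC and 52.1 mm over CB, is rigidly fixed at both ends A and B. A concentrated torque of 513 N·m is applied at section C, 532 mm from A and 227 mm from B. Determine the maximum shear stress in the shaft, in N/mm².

10.9 N/mm²

Compatibility: T_A·a/J_AC = T_B·b/J_CB with T_A + T_B = T₀.
J_AC = 1.18×10^-6 m⁴, J_CB = 7.23×10^-7 m⁴, so T_A = T₀·(J_AC/a)/((J_AC/a)+(J_CB/b)) = 210.7 N·m, T_B = 302.3 N·m.
τ in each portion: τ_AC = 5.25×10^6 Pa, τ_CB = 1.09×10^7 Pa; maximum is in CB.
τ_max = T_CB·r/J = 302.3·0.0261/7.23×10^-7 = 1.089×10^7 Pa.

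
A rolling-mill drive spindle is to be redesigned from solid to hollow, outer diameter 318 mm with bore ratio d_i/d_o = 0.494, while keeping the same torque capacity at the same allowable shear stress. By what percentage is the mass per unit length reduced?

Equal τ_max and T ⇒ the solid shaft needs d_s³ = d_o³(1−k⁴), so d_s = 318·(1−0.494⁴)^(1/3) = 311.6 mm.
Area ratio A_h/A_s = d_o²(1−k²)/d_s² = (1−k²)/(1−k⁴)^(2/3) = 0.7876.
Mass saving = 1 − 0.7876 = 21.2 %.

21.2 %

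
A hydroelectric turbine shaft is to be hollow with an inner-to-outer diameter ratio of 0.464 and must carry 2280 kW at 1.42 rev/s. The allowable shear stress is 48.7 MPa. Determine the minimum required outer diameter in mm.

ω = 2π·1.42 = 8.922 rad/s, so T = P/ω = 2280×10³ / 8.922 = 255500 N·m.
For a hollow shaft with d_i/d_o = 0.464: τ_max = 16T/(π d_o³ (1−k⁴)), so d_o = [16T/(π τ_allow (1−k⁴))]^(1/3) = [16·255500/(π·4.87×10^7·0.9536)]^(1/3) = 0.3037 m.

304 mm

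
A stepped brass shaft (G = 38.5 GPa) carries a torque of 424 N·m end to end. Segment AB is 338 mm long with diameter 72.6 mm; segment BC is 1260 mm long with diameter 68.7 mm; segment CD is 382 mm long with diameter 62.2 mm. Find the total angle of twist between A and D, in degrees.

J_AB = π(0.0726)⁴/32 = 2.73×10^-6 m⁴; J_BC = π(0.0687)⁴/32 = 2.19×10^-6 m⁴; J_CD = π(0.0622)⁴/32 = 1.47×10^-6 m⁴.
θ = (T/G)·Σ L_i/J_i = (424.0/38.5×10⁹)·(0.338/2.73×10^-6 + 1.26/2.19×10^-6 + 0.382/1.47×10^-6) = 0.01057 rad.

0.606°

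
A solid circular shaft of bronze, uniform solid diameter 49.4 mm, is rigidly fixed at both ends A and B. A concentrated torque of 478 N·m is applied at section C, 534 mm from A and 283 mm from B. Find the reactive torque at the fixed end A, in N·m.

166 N·m

With uniform GJ and both ends fixed, compatibility θ_AC = θ_CB gives T_A·a = T_B·b, together with T_A + T_B = T₀.
T_A = T₀·b/(a+b) = 478.0·283/817.0 = 165.6 N·m; T_B = 312.4 N·m.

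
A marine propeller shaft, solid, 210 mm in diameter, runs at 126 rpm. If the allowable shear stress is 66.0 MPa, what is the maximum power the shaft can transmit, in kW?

J = πd⁴/32 = π(0.210)⁴/32 = 1.909×10^-4 m⁴.
T_max = τ_allow·J/r = 6.60×10^7 × 1.909×10^-4 / 0.105 = 120000 N·m.
ω = 2π·126/60 = 13.19 rad/s, so P_max = T_max·ω = 1.584×10^6 W.

1580 kW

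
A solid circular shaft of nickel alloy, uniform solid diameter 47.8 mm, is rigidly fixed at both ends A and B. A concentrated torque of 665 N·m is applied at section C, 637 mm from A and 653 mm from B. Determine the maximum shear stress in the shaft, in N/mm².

15.7 N/mm²

With uniform GJ and both ends fixed, compatibility θ_AC = θ_CB gives T_A·a = T_B·b, together with T_A + T_B = T₀.
T_A = T₀·b/(a+b) = 665.0·653/1290 = 336.6 N·m; T_B = 328.4 N·m.
τ in each portion: τ_AC = 1.57×10^7 Pa, τ_CB = 1.53×10^7 Pa; maximum is in AC.
τ_max = T_AC·r/J = 336.6·0.0239/5.13×10^-7 = 1.570×10^7 Pa.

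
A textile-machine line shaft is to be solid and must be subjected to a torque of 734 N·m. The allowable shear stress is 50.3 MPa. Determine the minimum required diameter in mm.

For a solid shaft τ_max = 16T/(πd³), so d = (16T/(π τ_allow))^(1/3) = (16·734.0/(π·5.03×10^7))^(1/3) = 0.04204 m.

42.0 mm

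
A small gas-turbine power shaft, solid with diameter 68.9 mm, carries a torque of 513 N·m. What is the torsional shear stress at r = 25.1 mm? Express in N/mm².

J = πd⁴/32 = π(0.0689)⁴/32 = 2.212×10^-6 m⁴.
Shear stress varies linearly with radius: τ = T·r/J = 513.0 × 0.0251 / 2.212×10^-6 = 5.820×10^6 Pa.

5.82 N/mm²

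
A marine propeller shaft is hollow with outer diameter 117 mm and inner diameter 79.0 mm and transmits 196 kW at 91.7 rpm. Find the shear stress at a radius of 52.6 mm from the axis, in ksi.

ω = 2π·91.7/60 = 9.603 rad/s, so T = P/ω = 196×10³ / 9.603 = 20410 N·m.
J = π(d_o⁴ − d_i⁴)/32 = π(0.117⁴ − 0.0790⁴)/32 = 1.457×10^-5 m⁴.
Shear stress varies linearly with radius: τ = T·r/J = 20410 × 0.0526 / 1.457×10^-5 = 7.367×10^7 Pa.

10.7 ksi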